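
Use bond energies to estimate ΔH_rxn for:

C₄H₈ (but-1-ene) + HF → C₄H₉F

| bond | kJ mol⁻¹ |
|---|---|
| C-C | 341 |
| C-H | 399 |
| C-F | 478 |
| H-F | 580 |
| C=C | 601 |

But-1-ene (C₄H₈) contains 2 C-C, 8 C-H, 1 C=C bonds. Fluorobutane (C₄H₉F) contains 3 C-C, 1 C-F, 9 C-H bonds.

Bonds broken (reactants):
  C-C: 2 × 341 = 682
  C-H: 8 × 399 = 3192
  C=C: 1 × 601 = 601
  H-F: 1 × 580 = 580
  Σ(broken) = 5055 kJ
Bonds formed (products):
  C-C: 3 × 341 = 1023
  C-F: 1 × 478 = 478
  C-H: 9 × 399 = 3591
  Σ(formed) = 5092 kJ
ΔH = Σ(broken) − Σ(formed) = 5055 − 5092 = −37 kJ

ΔH ≈ −37 kJ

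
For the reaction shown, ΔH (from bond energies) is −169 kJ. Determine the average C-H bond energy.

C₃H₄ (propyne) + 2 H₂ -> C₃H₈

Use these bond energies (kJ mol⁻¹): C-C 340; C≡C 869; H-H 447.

Let D be the C-H bond energy.
Σ(broken) = 1×869 + 1×340 + 4×D + 2×447 = 2103 + 4D
Σ(formed) = 2×340 + 8×D = 680 + 8D
ΔH = Σ(broken) − Σ(formed) = (2103 + 4D) − (680 + 8D) = +1423 − 4D
Setting this equal to −169 kJ gives 4D = 1592, so D = 398 kJ/mol.

D(C-H) ≈ 398 kJ/mol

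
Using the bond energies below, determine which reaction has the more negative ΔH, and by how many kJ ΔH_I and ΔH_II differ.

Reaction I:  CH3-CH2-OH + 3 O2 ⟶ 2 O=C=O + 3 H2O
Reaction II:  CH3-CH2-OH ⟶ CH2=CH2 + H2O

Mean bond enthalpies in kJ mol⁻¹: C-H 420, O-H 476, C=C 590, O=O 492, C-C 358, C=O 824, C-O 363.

Reaction I:
  Bonds broken (reactants):
    C-C: 1 × 358 = 358
    C-H: 5 × 420 = 2100
    C-O: 1 × 363 = 363
    O-H: 1 × 476 = 476
    O=O: 3 × 492 = 1476
    Σ(broken) = 4773 kJ
  Bonds formed (products):
    C=O: 4 × 824 = 3296
    O-H: 6 × 476 = 2856
    Σ(formed) = 6152 kJ
  ΔH_I = 4773 − 6152 = −1379 kJ
Reaction II:
  Bonds broken (reactants):
    C-C: 1 × 358 = 358
    C-H: 5 × 420 = 2100
    C-O: 1 × 363 = 363
    O-H: 1 × 476 = 476
    Σ(broken) = 3297 kJ
  Bonds formed (products):
    C-H: 4 × 420 = 1680
    C=C: 1 × 590 = 590
    O-H: 2 × 476 = 952
    Σ(formed) = 3222 kJ
  ΔH_II = 3297 − 3222 = +75 kJ
ΔH_I − ΔH_II = −1454 kJ, so reaction I has the more negative ΔH; |ΔH_I − ΔH_II| = 1454 kJ.

Reaction I, by 1454 kJ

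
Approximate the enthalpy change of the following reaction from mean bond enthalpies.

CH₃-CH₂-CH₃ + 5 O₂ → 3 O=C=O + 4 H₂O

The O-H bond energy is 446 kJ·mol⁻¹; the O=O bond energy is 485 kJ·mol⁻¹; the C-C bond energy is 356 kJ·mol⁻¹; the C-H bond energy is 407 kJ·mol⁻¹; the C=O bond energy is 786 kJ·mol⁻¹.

ΔH ≈ −1891 kJ

Bonds broken (reactants):
  C-C: 2 × 356 = 712
  C-H: 8 × 407 = 3256
  O=O: 5 × 485 = 2425
  Σ(broken) = 6393 kJ
Bonds formed (products):
  C=O: 6 × 786 = 4716
  O-H: 8 × 446 = 3568
  Σ(formed) = 8284 kJ
ΔH = Σ(broken) − Σ(formed) = 6393 − 8284 = −1891 kJ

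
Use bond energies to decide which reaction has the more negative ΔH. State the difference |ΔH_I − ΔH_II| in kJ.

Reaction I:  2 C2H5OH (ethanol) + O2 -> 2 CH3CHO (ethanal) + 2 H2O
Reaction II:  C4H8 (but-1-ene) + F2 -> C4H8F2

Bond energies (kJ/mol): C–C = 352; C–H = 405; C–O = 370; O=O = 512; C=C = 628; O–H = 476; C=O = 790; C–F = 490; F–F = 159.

Reaction I:
  Bonds broken (reactants):
    C–C: 2 × 352 = 704
    C–H: 10 × 405 = 4050
    C–O: 2 × 370 = 740
    O–H: 2 × 476 = 952
    O=O: 1 × 512 = 512
    Σ(broken) = 6958 kJ
  Bonds formed (products):
    C–C: 2 × 352 = 704
    C–H: 8 × 405 = 3240
    C=O: 2 × 790 = 1580
    O–H: 4 × 476 = 1904
    Σ(formed) = 7428 kJ
  ΔH_I = 6958 − 7428 = −470 kJ
Reaction II:
  Bonds broken (reactants):
    C–C: 2 × 352 = 704
    C–H: 8 × 405 = 3240
    C=C: 1 × 628 = 628
    F–F: 1 × 159 = 159
    Σ(broken) = 4731 kJ
  Bonds formed (products):
    C–C: 3 × 352 = 1056
    C–F: 2 × 490 = 980
    C–H: 8 × 405 = 3240
    Σ(formed) = 5276 kJ
  ΔH_II = 4731 − 5276 = −545 kJ
ΔH_I − ΔH_II = +75 kJ, so reaction II has the more negative ΔH; |ΔH_I − ΔH_II| = 75 kJ.

Reaction II, by 75 kJ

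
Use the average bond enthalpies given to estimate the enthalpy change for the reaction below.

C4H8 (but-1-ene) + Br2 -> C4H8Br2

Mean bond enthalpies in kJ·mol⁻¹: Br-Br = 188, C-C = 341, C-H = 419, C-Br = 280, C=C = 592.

Bonds broken (reactants):
  Br-Br: 1 × 188 = 188
  C-C: 2 × 341 = 682
  C-H: 8 × 419 = 3352
  C=C: 1 × 592 = 592
  Σ(broken) = 4814 kJ
Bonds formed (products):
  C-Br: 2 × 280 = 560
  C-C: 3 × 341 = 1023
  C-H: 8 × 419 = 3352
  Σ(formed) = 4935 kJ
ΔH = Σ(broken) − Σ(formed) = 4814 − 4935 = −121 kJ

ΔH ≈ −121 kJ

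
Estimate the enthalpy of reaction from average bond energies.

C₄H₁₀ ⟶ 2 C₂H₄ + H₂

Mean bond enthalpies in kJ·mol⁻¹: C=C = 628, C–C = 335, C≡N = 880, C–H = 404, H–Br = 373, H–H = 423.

Bonds broken (reactants):
  C–C: 3 × 335 = 1005
  C–H: 10 × 404 = 4040
  Σ(broken) = 5045 kJ
Bonds formed (products):
  C–H: 8 × 404 = 3232
  C=C: 2 × 628 = 1256
  H–H: 1 × 423 = 423
  Σ(formed) = 4911 kJ
ΔH = Σ(broken) − Σ(formed) = 5045 − 4911 = +134 kJ

ΔH ≈ +134 kJ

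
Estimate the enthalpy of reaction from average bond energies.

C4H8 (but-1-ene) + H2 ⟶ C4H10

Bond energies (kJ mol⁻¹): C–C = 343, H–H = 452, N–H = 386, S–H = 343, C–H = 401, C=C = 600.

ΔH ≈ −93 kJ

Bonds broken (reactants):
  C–C: 2 × 343 = 686
  C–H: 8 × 401 = 3208
  C=C: 1 × 600 = 600
  H–H: 1 × 452 = 452
  Σ(broken) = 4946 kJ
Bonds formed (products):
  C–C: 3 × 343 = 1029
  C–H: 10 × 401 = 4010
  Σ(formed) = 5039 kJ
ΔH = Σ(broken) − Σ(formed) = 4946 − 5039 = −93 kJ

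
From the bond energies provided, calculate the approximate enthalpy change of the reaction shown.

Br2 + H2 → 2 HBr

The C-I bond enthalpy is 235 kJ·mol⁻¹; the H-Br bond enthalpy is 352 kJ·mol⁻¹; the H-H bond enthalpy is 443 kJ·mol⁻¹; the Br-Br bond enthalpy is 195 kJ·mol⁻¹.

ΔH ≈ −66 kJ

Bonds broken (reactants):
  Br-Br: 1 × 195 = 195
  H-H: 1 × 443 = 443
  Σ(broken) = 638 kJ
Bonds formed (products):
  H-Br: 2 × 352 = 704
  Σ(formed) = 704 kJ
ΔH = Σ(broken) − Σ(formed) = 638 − 704 = −66 kJ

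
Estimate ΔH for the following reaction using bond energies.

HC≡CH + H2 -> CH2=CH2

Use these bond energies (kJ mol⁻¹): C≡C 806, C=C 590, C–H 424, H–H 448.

ΔH ≈ −184 kJ

Bonds broken (reactants):
  C≡C: 1 × 806 = 806
  C–H: 2 × 424 = 848
  H–H: 1 × 448 = 448
  Σ(broken) = 2102 kJ
Bonds formed (products):
  C–H: 4 × 424 = 1696
  C=C: 1 × 590 = 590
  Σ(formed) = 2286 kJ
ΔH = Σ(broken) − Σ(formed) = 2102 − 2286 = −184 kJ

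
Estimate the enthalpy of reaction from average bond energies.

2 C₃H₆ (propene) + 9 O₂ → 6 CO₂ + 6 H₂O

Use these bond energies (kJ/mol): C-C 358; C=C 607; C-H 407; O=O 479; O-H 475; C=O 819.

ΔH ≈ −4403 kJ

Bonds broken (reactants):
  C-C: 2 × 358 = 716
  C-H: 12 × 407 = 4884
  C=C: 2 × 607 = 1214
  O=O: 9 × 479 = 4311
  Σ(broken) = 11125 kJ
Bonds formed (products):
  C=O: 12 × 819 = 9828
  O-H: 12 × 475 = 5700
  Σ(formed) = 15528 kJ
ΔH = Σ(broken) − Σ(formed) = 11125 − 15528 = −4403 kJ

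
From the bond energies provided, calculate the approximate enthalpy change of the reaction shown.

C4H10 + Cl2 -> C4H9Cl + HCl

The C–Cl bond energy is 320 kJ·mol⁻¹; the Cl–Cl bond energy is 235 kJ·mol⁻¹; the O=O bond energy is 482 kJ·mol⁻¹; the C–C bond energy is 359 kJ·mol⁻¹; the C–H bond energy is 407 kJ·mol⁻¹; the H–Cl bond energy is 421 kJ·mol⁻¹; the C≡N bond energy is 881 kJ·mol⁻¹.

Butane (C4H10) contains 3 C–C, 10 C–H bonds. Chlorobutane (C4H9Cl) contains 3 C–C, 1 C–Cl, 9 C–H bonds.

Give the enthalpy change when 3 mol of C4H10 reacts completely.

ΔH = −297 kJ

Bonds broken (reactants):
  C–C: 3 × 359 = 1077
  C–H: 10 × 407 = 4070
  Cl–Cl: 1 × 235 = 235
  Σ(broken) = 5382 kJ
Bonds formed (products):
  C–C: 3 × 359 = 1077
  C–Cl: 1 × 320 = 320
  C–H: 9 × 407 = 3663
  H–Cl: 1 × 421 = 421
  Σ(formed) = 5481 kJ
ΔH = Σ(broken) − Σ(formed) = 5382 − 5481 = −99 kJ
For 3× the reaction as written: 3 × (−99) = −297 kJ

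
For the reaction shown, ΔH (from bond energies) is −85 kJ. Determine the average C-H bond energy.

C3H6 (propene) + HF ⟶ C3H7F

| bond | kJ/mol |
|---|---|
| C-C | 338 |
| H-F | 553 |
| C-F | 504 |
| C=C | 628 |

D(C-H) ≈ 424 kJ/mol

Let D be the C-H bond energy.
Σ(broken) = 1×338 + 6×D + 1×628 + 1×553 = 1519 + 6D
Σ(formed) = 2×338 + 1×504 + 7×D = 1180 + 7D
ΔH = Σ(broken) − Σ(formed) = (1519 + 6D) − (1180 + 7D) = +339 − D
Setting this equal to −85 kJ gives D = 424 kJ/mol.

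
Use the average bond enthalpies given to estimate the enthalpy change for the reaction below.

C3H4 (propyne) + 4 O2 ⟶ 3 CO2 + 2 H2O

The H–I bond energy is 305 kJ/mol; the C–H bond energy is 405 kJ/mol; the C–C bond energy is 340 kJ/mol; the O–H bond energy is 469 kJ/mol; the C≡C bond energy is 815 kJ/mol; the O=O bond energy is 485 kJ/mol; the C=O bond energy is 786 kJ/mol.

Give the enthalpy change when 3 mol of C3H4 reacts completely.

Bonds broken (reactants):
  C≡C: 1 × 815 = 815
  C–C: 1 × 340 = 340
  C–H: 4 × 405 = 1620
  O=O: 4 × 485 = 1940
  Σ(broken) = 4715 kJ
Bonds formed (products):
  C=O: 6 × 786 = 4716
  O–H: 4 × 469 = 1876
  Σ(formed) = 6592 kJ
ΔH = Σ(broken) − Σ(formed) = 4715 − 6592 = −1877 kJ
For 3× the reaction as written: 3 × (−1877) = −5631 kJ

ΔH = −5631 kJ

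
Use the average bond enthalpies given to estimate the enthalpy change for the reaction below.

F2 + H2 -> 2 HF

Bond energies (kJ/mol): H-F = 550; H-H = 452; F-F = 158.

ΔH ≈ −490 kJ

Bonds broken (reactants):
  F-F: 1 × 158 = 158
  H-H: 1 × 452 = 452
  Σ(broken) = 610 kJ
Bonds formed (products):
  H-F: 2 × 550 = 1100
  Σ(formed) = 1100 kJ
ΔH = Σ(broken) − Σ(formed) = 610 − 1100 = −490 kJ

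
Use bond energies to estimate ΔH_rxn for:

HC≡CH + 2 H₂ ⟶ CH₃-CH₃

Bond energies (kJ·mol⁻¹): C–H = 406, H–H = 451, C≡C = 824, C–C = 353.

Bonds broken (reactants):
  C≡C: 1 × 824 = 824
  C–H: 2 × 406 = 812
  H–H: 2 × 451 = 902
  Σ(broken) = 2538 kJ
Bonds formed (products):
  C–C: 1 × 353 = 353
  C–H: 6 × 406 = 2436
  Σ(formed) = 2789 kJ
ΔH = Σ(broken) − Σ(formed) = 2538 − 2789 = −251 kJ

ΔH ≈ −251 kJ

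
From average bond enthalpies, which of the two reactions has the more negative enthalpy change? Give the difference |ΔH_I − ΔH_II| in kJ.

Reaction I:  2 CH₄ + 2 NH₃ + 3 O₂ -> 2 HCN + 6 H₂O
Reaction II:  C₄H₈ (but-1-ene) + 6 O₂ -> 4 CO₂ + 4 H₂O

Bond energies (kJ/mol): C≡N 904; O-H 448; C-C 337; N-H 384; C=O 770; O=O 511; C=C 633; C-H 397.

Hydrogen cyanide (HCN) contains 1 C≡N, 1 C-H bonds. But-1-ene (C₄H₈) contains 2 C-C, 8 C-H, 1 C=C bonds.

Reaction II, by 1230 kJ

Reaction I:
  Bonds broken (reactants):
    C-H: 8 × 397 = 3176
    N-H: 6 × 384 = 2304
    O=O: 3 × 511 = 1533
    Σ(broken) = 7013 kJ
  Bonds formed (products):
    C≡N: 2 × 904 = 1808
    C-H: 2 × 397 = 794
    O-H: 12 × 448 = 5376
    Σ(formed) = 7978 kJ
  ΔH_I = 7013 − 7978 = −965 kJ
Reaction II:
  Bonds broken (reactants):
    C-C: 2 × 337 = 674
    C-H: 8 × 397 = 3176
    C=C: 1 × 633 = 633
    O=O: 6 × 511 = 3066
    Σ(broken) = 7549 kJ
  Bonds formed (products):
    C=O: 8 × 770 = 6160
    O-H: 8 × 448 = 3584
    Σ(formed) = 9744 kJ
  ΔH_II = 7549 − 9744 = −2195 kJ
ΔH_I − ΔH_II = +1230 kJ, so reaction II has the more negative ΔH; |ΔH_I − ΔH_II| = 1230 kJ.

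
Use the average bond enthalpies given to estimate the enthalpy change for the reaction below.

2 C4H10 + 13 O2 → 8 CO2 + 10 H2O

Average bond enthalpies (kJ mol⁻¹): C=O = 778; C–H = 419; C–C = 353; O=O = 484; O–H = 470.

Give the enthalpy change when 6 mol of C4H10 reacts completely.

Bonds broken (reactants):
  C–C: 6 × 353 = 2118
  C–H: 20 × 419 = 8380
  O=O: 13 × 484 = 6292
  Σ(broken) = 16790 kJ
Bonds formed (products):
  C=O: 16 × 778 = 12448
  O–H: 20 × 470 = 9400
  Σ(formed) = 21848 kJ
ΔH = Σ(broken) − Σ(formed) = 16790 − 21848 = −5058 kJ
For 3× the reaction as written: 3 × (−5058) = −15174 kJ

ΔH = −15174 kJ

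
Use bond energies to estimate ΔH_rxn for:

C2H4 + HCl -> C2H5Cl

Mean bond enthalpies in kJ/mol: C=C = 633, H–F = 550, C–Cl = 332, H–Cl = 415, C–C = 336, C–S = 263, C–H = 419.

ΔH ≈ −39 kJ

Bonds broken (reactants):
  C–H: 4 × 419 = 1676
  C=C: 1 × 633 = 633
  H–Cl: 1 × 415 = 415
  Σ(broken) = 2724 kJ
Bonds formed (products):
  C–C: 1 × 336 = 336
  C–Cl: 1 × 332 = 332
  C–H: 5 × 419 = 2095
  Σ(formed) = 2763 kJ
ΔH = Σ(broken) − Σ(formed) = 2724 − 2763 = −39 kJ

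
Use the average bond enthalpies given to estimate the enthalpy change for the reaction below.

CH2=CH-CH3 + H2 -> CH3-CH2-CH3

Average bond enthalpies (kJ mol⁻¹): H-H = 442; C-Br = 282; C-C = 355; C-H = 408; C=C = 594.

ΔH ≈ −135 kJ

Bonds broken (reactants):
  C-C: 1 × 355 = 355
  C-H: 6 × 408 = 2448
  C=C: 1 × 594 = 594
  H-H: 1 × 442 = 442
  Σ(broken) = 3839 kJ
Bonds formed (products):
  C-C: 2 × 355 = 710
  C-H: 8 × 408 = 3264
  Σ(formed) = 3974 kJ
ΔH = Σ(broken) − Σ(formed) = 3839 − 3974 = −135 kJ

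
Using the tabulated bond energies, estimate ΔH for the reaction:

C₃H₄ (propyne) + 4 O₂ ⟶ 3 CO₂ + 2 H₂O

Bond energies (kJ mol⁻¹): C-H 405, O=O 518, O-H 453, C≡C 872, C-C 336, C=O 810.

ΔH ≈ −1772 kJ

Bonds broken (reactants):
  C≡C: 1 × 872 = 872
  C-C: 1 × 336 = 336
  C-H: 4 × 405 = 1620
  O=O: 4 × 518 = 2072
  Σ(broken) = 4900 kJ
Bonds formed (products):
  C=O: 6 × 810 = 4860
  O-H: 4 × 453 = 1812
  Σ(formed) = 6672 kJ
ΔH = Σ(broken) − Σ(formed) = 4900 − 6672 = −1772 kJ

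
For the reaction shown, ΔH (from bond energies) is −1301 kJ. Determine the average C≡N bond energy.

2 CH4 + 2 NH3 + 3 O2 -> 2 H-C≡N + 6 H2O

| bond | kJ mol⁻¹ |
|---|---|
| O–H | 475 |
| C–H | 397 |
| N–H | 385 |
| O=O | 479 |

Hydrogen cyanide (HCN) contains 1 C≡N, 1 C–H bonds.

D(C≡N) ≈ 865 kJ/mol

Let D be the C≡N bond energy.
Σ(broken) = 8×397 + 6×385 + 3×479 = 6923
Σ(formed) = 2×D + 2×397 + 12×475 = 6494 + 2D
ΔH = Σ(broken) − Σ(formed) = (6923) − (6494 + 2D) = +429 − 2D
Setting this equal to −1301 kJ gives 2D = 1730, so D = 865 kJ/mol.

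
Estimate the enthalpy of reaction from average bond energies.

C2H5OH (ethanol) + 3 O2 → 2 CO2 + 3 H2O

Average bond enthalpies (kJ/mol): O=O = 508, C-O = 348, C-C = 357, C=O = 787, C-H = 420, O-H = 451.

ΔH ≈ −1074 kJ

Bonds broken (reactants):
  C-C: 1 × 357 = 357
  C-H: 5 × 420 = 2100
  C-O: 1 × 348 = 348
  O-H: 1 × 451 = 451
  O=O: 3 × 508 = 1524
  Σ(broken) = 4780 kJ
Bonds formed (products):
  C=O: 4 × 787 = 3148
  O-H: 6 × 451 = 2706
  Σ(formed) = 5854 kJ
ΔH = Σ(broken) − Σ(formed) = 4780 − 5854 = −1074 kJ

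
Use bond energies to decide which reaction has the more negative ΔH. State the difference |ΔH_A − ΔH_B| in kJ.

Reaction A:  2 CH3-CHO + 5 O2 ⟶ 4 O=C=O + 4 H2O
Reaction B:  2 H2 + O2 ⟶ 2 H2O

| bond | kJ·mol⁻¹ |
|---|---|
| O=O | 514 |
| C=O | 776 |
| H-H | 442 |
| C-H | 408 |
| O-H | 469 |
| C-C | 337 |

Reaction A, by 1422 kJ

Reaction A:
  Bonds broken (reactants):
    C-C: 2 × 337 = 674
    C-H: 8 × 408 = 3264
    C=O: 2 × 776 = 1552
    O=O: 5 × 514 = 2570
    Σ(broken) = 8060 kJ
  Bonds formed (products):
    C=O: 8 × 776 = 6208
    O-H: 8 × 469 = 3752
    Σ(formed) = 9960 kJ
  ΔH_A = 8060 − 9960 = −1900 kJ
Reaction B:
  Bonds broken (reactants):
    H-H: 2 × 442 = 884
    O=O: 1 × 514 = 514
    Σ(broken) = 1398 kJ
  Bonds formed (products):
    O-H: 4 × 469 = 1876
    Σ(formed) = 1876 kJ
  ΔH_B = 1398 − 1876 = −478 kJ
ΔH_A − ΔH_B = −1422 kJ, so reaction A has the more negative ΔH; |ΔH_A − ΔH_B| = 1422 kJ.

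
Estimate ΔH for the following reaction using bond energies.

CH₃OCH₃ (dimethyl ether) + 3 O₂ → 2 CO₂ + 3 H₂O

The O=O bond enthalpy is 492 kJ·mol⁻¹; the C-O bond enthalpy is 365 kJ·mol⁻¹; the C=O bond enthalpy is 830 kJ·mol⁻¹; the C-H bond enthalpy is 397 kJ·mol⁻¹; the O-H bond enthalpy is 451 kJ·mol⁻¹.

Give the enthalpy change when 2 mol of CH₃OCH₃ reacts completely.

Bonds broken (reactants):
  C-H: 6 × 397 = 2382
  C-O: 2 × 365 = 730
  O=O: 3 × 492 = 1476
  Σ(broken) = 4588 kJ
Bonds formed (products):
  C=O: 4 × 830 = 3320
  O-H: 6 × 451 = 2706
  Σ(formed) = 6026 kJ
ΔH = Σ(broken) − Σ(formed) = 4588 − 6026 = −1438 kJ
For 2× the reaction as written: 2 × (−1438) = −2876 kJ

ΔH = −2876 kJ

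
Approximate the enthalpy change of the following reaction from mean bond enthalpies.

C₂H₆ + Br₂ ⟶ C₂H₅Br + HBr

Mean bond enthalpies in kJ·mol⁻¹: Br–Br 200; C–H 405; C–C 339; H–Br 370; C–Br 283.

ΔH ≈ −48 kJ

Bonds broken (reactants):
  Br–Br: 1 × 200 = 200
  C–C: 1 × 339 = 339
  C–H: 6 × 405 = 2430
  Σ(broken) = 2969 kJ
Bonds formed (products):
  C–Br: 1 × 283 = 283
  C–C: 1 × 339 = 339
  C–H: 5 × 405 = 2025
  H–Br: 1 × 370 = 370
  Σ(formed) = 3017 kJ
ΔH = Σ(broken) − Σ(formed) = 2969 − 3017 = −48 kJ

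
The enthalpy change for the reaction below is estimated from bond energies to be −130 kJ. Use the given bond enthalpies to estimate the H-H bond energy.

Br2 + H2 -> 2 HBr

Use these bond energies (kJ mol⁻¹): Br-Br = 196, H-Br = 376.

D(H-H) ≈ 426 kJ/mol

Let D be the H-H bond energy.
Σ(broken) = 1×196 + 1×D = 196 + D
Σ(formed) = 2×376 = 752
ΔH = Σ(broken) − Σ(formed) = (196 + D) − (752) = −556 + D
Setting this equal to −130 kJ gives D = 426 kJ/mol.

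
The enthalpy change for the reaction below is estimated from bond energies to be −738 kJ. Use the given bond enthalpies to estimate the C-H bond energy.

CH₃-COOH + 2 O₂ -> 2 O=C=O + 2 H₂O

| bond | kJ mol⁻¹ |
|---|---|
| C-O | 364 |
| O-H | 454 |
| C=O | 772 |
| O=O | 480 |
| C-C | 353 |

D(C-H) ≈ 421 kJ/mol

Let D be the C-H bond energy.
Σ(broken) = 1×353 + 3×D + 1×364 + 1×772 + 1×454 + 2×480 = 2903 + 3D
Σ(formed) = 4×772 + 4×454 = 4904
ΔH = Σ(broken) − Σ(formed) = (2903 + 3D) − (4904) = −2001 + 3D
Setting this equal to −738 kJ gives 3D = 1263, so D = 421 kJ/mol.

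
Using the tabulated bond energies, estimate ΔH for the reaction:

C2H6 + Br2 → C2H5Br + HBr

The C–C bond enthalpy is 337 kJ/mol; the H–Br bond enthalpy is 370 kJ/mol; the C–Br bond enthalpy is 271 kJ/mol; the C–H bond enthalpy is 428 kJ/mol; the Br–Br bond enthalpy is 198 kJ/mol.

Bonds broken (reactants):
  Br–Br: 1 × 198 = 198
  C–C: 1 × 337 = 337
  C–H: 6 × 428 = 2568
  Σ(broken) = 3103 kJ
Bonds formed (products):
  C–Br: 1 × 271 = 271
  C–C: 1 × 337 = 337
  C–H: 5 × 428 = 2140
  H–Br: 1 × 370 = 370
  Σ(formed) = 3118 kJ
ΔH = Σ(broken) − Σ(formed) = 3103 − 3118 = −15 kJ

ΔH ≈ −15 kJ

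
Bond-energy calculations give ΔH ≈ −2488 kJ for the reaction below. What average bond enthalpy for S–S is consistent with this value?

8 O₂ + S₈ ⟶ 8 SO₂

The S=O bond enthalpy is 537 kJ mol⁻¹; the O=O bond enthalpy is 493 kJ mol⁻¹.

Let D be the S–S bond energy.
Σ(broken) = 8×493 + 8×D = 3944 + 8D
Σ(formed) = 16×537 = 8592
ΔH = Σ(broken) − Σ(formed) = (3944 + 8D) − (8592) = −4648 + 8D
Setting this equal to −2488 kJ gives 8D = 2160, so D = 270 kJ/mol.

D(S–S) ≈ 270 kJ/mol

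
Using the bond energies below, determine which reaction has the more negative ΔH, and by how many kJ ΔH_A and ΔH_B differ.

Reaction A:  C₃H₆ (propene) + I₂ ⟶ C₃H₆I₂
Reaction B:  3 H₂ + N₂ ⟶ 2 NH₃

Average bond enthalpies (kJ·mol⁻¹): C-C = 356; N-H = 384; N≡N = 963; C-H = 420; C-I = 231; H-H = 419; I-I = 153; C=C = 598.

Reaction B, by 17 kJ

Reaction A:
  Bonds broken (reactants):
    C-C: 1 × 356 = 356
    C-H: 6 × 420 = 2520
    C=C: 1 × 598 = 598
    I-I: 1 × 153 = 153
    Σ(broken) = 3627 kJ
  Bonds formed (products):
    C-C: 2 × 356 = 712
    C-H: 6 × 420 = 2520
    C-I: 2 × 231 = 462
    Σ(formed) = 3694 kJ
  ΔH_A = 3627 − 3694 = −67 kJ
Reaction B:
  Bonds broken (reactants):
    H-H: 3 × 419 = 1257
    N≡N: 1 × 963 = 963
    Σ(broken) = 2220 kJ
  Bonds formed (products):
    N-H: 6 × 384 = 2304
    Σ(formed) = 2304 kJ
  ΔH_B = 2220 − 2304 = −84 kJ
ΔH_A − ΔH_B = +17 kJ, so reaction B has the more negative ΔH; |ΔH_A − ΔH_B| = 17 kJ.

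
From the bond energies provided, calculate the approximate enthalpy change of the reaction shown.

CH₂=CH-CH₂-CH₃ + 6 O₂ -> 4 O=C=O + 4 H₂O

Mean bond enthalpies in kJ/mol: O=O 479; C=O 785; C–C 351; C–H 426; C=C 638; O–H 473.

Bonds broken (reactants):
  C–C: 2 × 351 = 702
  C–H: 8 × 426 = 3408
  C=C: 1 × 638 = 638
  O=O: 6 × 479 = 2874
  Σ(broken) = 7622 kJ
Bonds formed (products):
  C=O: 8 × 785 = 6280
  O–H: 8 × 473 = 3784
  Σ(formed) = 10064 kJ
ΔH = Σ(broken) − Σ(formed) = 7622 − 10064 = −2442 kJ

ΔH ≈ −2442 kJ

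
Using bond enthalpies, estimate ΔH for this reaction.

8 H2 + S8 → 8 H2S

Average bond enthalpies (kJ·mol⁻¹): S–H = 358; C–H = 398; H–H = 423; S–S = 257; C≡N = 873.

ΔH ≈ −288 kJ

Bonds broken (reactants):
  H–H: 8 × 423 = 3384
  S–S: 8 × 257 = 2056
  Σ(broken) = 5440 kJ
Bonds formed (products):
  S–H: 16 × 358 = 5728
  Σ(formed) = 5728 kJ
ΔH = Σ(broken) − Σ(formed) = 5440 − 5728 = −288 kJ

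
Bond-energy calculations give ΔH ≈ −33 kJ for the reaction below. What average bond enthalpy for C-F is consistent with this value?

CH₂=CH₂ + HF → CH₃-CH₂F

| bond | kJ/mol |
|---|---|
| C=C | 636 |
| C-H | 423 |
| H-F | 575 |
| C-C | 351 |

D(C-F) ≈ 470 kJ/mol

Let D be the C-F bond energy.
Σ(broken) = 4×423 + 1×636 + 1×575 = 2903
Σ(formed) = 1×351 + 1×D + 5×423 = 2466 + D
ΔH = Σ(broken) − Σ(formed) = (2903) − (2466 + D) = +437 − D
Setting this equal to −33 kJ gives D = 470 kJ/mol.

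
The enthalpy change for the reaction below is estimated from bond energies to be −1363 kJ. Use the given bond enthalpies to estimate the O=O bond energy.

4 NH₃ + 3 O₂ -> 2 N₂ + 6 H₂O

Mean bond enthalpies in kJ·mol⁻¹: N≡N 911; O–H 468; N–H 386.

Let D be the O=O bond energy.
Σ(broken) = 12×386 + 3×D = 4632 + 3D
Σ(formed) = 2×911 + 12×468 = 7438
ΔH = Σ(broken) − Σ(formed) = (4632 + 3D) − (7438) = −2806 + 3D
Setting this equal to −1363 kJ gives 3D = 1443, so D = 481 kJ/mol.

D(O=O) ≈ 481 kJ/mol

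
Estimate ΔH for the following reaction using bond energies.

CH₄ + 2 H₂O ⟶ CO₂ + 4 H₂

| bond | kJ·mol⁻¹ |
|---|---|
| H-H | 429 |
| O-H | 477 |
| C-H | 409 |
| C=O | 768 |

Bonds broken (reactants):
  C-H: 4 × 409 = 1636
  O-H: 4 × 477 = 1908
  Σ(broken) = 3544 kJ
Bonds formed (products):
  C=O: 2 × 768 = 1536
  H-H: 4 × 429 = 1716
  Σ(formed) = 3252 kJ
ΔH = Σ(broken) − Σ(formed) = 3544 − 3252 = +292 kJ

ΔH ≈ +292 kJ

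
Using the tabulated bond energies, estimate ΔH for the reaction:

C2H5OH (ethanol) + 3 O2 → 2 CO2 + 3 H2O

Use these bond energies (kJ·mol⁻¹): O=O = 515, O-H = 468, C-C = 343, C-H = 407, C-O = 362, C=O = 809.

Bonds broken (reactants):
  C-C: 1 × 343 = 343
  C-H: 5 × 407 = 2035
  C-O: 1 × 362 = 362
  O-H: 1 × 468 = 468
  O=O: 3 × 515 = 1545
  Σ(broken) = 4753 kJ
Bonds formed (products):
  C=O: 4 × 809 = 3236
  O-H: 6 × 468 = 2808
  Σ(formed) = 6044 kJ
ΔH = Σ(broken) − Σ(formed) = 4753 − 6044 = −1291 kJ

ΔH ≈ −1291 kJ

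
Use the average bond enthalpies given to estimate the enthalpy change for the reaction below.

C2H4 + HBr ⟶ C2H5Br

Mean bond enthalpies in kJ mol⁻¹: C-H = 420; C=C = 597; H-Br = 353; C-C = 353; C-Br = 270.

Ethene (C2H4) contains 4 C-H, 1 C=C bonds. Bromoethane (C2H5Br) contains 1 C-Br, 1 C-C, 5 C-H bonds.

Bonds broken (reactants):
  C-H: 4 × 420 = 1680
  C=C: 1 × 597 = 597
  H-Br: 1 × 353 = 353
  Σ(broken) = 2630 kJ
Bonds formed (products):
  C-Br: 1 × 270 = 270
  C-C: 1 × 353 = 353
  C-H: 5 × 420 = 2100
  Σ(formed) = 2723 kJ
ΔH = Σ(broken) − Σ(formed) = 2630 − 2723 = −93 kJ

ΔH ≈ −93 kJ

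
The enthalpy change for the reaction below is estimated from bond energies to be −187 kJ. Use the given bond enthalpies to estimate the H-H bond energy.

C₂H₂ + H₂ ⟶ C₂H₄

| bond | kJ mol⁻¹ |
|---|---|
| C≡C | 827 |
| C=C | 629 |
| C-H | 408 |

Let D be the H-H bond energy.
Σ(broken) = 1×827 + 2×408 + 1×D = 1643 + D
Σ(formed) = 4×408 + 1×629 = 2261
ΔH = Σ(broken) − Σ(formed) = (1643 + D) − (2261) = −618 + D
Setting this equal to −187 kJ gives D = 431 kJ/mol.

D(H-H) ≈ 431 kJ/mol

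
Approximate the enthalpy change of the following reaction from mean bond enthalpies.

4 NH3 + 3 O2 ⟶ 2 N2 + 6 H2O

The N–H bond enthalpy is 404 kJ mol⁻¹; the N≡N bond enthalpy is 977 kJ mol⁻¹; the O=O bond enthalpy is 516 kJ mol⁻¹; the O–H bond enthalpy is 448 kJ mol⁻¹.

Bonds broken (reactants):
  N–H: 12 × 404 = 4848
  O=O: 3 × 516 = 1548
  Σ(broken) = 6396 kJ
Bonds formed (products):
  N≡N: 2 × 977 = 1954
  O–H: 12 × 448 = 5376
  Σ(formed) = 7330 kJ
ΔH = Σ(broken) − Σ(formed) = 6396 − 7330 = −934 kJ

ΔH ≈ −934 kJ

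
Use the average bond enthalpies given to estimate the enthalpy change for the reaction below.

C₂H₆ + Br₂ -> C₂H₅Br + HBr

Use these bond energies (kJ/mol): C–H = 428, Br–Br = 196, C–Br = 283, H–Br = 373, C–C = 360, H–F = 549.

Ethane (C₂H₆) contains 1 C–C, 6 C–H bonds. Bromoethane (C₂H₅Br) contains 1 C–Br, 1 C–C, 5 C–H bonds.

Bonds broken (reactants):
  Br–Br: 1 × 196 = 196
  C–C: 1 × 360 = 360
  C–H: 6 × 428 = 2568
  Σ(broken) = 3124 kJ
Bonds formed (products):
  C–Br: 1 × 283 = 283
  C–C: 1 × 360 = 360
  C–H: 5 × 428 = 2140
  H–Br: 1 × 373 = 373
  Σ(formed) = 3156 kJ
ΔH = Σ(broken) − Σ(formed) = 3124 − 3156 = −32 kJ

ΔH ≈ −32 kJ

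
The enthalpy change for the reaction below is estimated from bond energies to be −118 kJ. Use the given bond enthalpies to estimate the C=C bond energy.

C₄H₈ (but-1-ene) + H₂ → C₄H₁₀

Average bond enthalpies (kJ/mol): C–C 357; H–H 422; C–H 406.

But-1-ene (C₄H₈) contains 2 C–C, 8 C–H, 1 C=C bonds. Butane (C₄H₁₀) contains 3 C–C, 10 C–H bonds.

Let D be the C=C bond energy.
Σ(broken) = 2×357 + 8×406 + 1×D + 1×422 = 4384 + D
Σ(formed) = 3×357 + 10×406 = 5131
ΔH = Σ(broken) − Σ(formed) = (4384 + D) − (5131) = −747 + D
Setting this equal to −118 kJ gives D = 629 kJ/mol.

D(C=C) ≈ 629 kJ/mol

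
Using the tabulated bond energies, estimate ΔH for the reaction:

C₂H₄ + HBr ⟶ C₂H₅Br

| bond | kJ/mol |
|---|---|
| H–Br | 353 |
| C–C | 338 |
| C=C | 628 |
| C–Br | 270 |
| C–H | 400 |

ΔH ≈ −27 kJ

Bonds broken (reactants):
  C–H: 4 × 400 = 1600
  C=C: 1 × 628 = 628
  H–Br: 1 × 353 = 353
  Σ(broken) = 2581 kJ
Bonds formed (products):
  C–Br: 1 × 270 = 270
  C–C: 1 × 338 = 338
  C–H: 5 × 400 = 2000
  Σ(formed) = 2608 kJ
ΔH = Σ(broken) − Σ(formed) = 2581 − 2608 = −27 kJ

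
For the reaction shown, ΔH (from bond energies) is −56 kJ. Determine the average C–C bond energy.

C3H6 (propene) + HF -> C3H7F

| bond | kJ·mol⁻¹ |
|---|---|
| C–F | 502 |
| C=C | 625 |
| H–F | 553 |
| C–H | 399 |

D(C–C) ≈ 333 kJ/mol

Let D be the C–C bond energy.
Σ(broken) = 1×D + 6×399 + 1×625 + 1×553 = 3572 + D
Σ(formed) = 2×D + 1×502 + 7×399 = 3295 + 2D
ΔH = Σ(broken) − Σ(formed) = (3572 + D) − (3295 + 2D) = +277 − D
Setting this equal to −56 kJ gives D = 333 kJ/mol.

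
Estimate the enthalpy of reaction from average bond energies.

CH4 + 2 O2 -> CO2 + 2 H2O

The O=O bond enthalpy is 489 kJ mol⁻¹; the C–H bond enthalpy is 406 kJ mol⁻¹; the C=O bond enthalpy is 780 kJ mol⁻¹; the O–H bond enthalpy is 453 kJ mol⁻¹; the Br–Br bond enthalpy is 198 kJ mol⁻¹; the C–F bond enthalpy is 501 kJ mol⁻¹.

Bonds broken (reactants):
  C–H: 4 × 406 = 1624
  O=O: 2 × 489 = 978
  Σ(broken) = 2602 kJ
Bonds formed (products):
  C=O: 2 × 780 = 1560
  O–H: 4 × 453 = 1812
  Σ(formed) = 3372 kJ
ΔH = Σ(broken) − Σ(formed) = 2602 − 3372 = −770 kJ

ΔH ≈ −770 kJ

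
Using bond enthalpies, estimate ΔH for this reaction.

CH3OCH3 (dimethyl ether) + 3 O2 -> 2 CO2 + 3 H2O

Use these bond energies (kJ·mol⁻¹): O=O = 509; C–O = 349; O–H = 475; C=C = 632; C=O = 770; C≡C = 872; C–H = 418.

ΔH ≈ −1197 kJ

Bonds broken (reactants):
  C–H: 6 × 418 = 2508
  C–O: 2 × 349 = 698
  O=O: 3 × 509 = 1527
  Σ(broken) = 4733 kJ
Bonds formed (products):
  C=O: 4 × 770 = 3080
  O–H: 6 × 475 = 2850
  Σ(formed) = 5930 kJ
ΔH = Σ(broken) − Σ(formed) = 4733 − 5930 = −1197 kJ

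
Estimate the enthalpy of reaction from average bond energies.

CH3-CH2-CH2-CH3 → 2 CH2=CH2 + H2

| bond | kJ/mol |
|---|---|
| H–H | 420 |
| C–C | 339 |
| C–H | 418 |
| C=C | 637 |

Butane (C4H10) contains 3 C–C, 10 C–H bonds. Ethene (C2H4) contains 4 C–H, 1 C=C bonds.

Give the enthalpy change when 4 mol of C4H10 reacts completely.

Bonds broken (reactants):
  C–C: 3 × 339 = 1017
  C–H: 10 × 418 = 4180
  Σ(broken) = 5197 kJ
Bonds formed (products):
  C–H: 8 × 418 = 3344
  C=C: 2 × 637 = 1274
  H–H: 1 × 420 = 420
  Σ(formed) = 5038 kJ
ΔH = Σ(broken) − Σ(formed) = 5197 − 5038 = +159 kJ
For 4× the reaction as written: 4 × (+159) = +636 kJ

ΔH = +636 kJ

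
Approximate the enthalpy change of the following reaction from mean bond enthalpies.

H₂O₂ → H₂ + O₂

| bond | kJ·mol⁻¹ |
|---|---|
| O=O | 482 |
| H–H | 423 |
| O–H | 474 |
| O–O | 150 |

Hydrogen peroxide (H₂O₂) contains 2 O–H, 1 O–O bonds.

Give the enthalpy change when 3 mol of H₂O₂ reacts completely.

Bonds broken (reactants):
  O–H: 2 × 474 = 948
  O–O: 1 × 150 = 150
  Σ(broken) = 1098 kJ
Bonds formed (products):
  H–H: 1 × 423 = 423
  O=O: 1 × 482 = 482
  Σ(formed) = 905 kJ
ΔH = Σ(broken) − Σ(formed) = 1098 − 905 = +193 kJ
For 3× the reaction as written: 3 × (+193) = +579 kJ

ΔH = +579 kJ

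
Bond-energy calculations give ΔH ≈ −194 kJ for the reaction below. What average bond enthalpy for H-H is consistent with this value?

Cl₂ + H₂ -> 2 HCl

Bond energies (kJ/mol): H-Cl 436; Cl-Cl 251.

Let D be the H-H bond energy.
Σ(broken) = 1×251 + 1×D = 251 + D
Σ(formed) = 2×436 = 872
ΔH = Σ(broken) − Σ(formed) = (251 + D) − (872) = −621 + D
Setting this equal to −194 kJ gives D = 427 kJ/mol.

D(H-H) ≈ 427 kJ/mol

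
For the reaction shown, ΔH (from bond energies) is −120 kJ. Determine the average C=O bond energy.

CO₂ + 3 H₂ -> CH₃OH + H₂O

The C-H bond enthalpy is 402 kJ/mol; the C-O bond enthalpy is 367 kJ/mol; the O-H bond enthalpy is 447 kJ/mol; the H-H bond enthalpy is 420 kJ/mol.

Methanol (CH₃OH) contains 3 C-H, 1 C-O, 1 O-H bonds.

D(C=O) ≈ 767 kJ/mol

Let D be the C=O bond energy.
Σ(broken) = 2×D + 3×420 = 1260 + 2D
Σ(formed) = 3×402 + 1×367 + 3×447 = 2914
ΔH = Σ(broken) − Σ(formed) = (1260 + 2D) − (2914) = −1654 + 2D
Setting this equal to −120 kJ gives 2D = 1534, so D = 767 kJ/mol.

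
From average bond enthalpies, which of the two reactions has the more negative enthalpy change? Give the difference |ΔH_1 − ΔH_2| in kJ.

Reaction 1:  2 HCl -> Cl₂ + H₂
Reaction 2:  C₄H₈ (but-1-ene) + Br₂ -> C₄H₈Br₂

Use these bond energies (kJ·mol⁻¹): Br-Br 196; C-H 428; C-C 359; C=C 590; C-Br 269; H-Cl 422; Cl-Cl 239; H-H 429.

Reaction 2, by 287 kJ

Reaction 1:
  Bonds broken (reactants):
    H-Cl: 2 × 422 = 844
    Σ(broken) = 844 kJ
  Bonds formed (products):
    Cl-Cl: 1 × 239 = 239
    H-H: 1 × 429 = 429
    Σ(formed) = 668 kJ
  ΔH_1 = 844 − 668 = +176 kJ
Reaction 2:
  Bonds broken (reactants):
    Br-Br: 1 × 196 = 196
    C-C: 2 × 359 = 718
    C-H: 8 × 428 = 3424
    C=C: 1 × 590 = 590
    Σ(broken) = 4928 kJ
  Bonds formed (products):
    C-Br: 2 × 269 = 538
    C-C: 3 × 359 = 1077
    C-H: 8 × 428 = 3424
    Σ(formed) = 5039 kJ
  ΔH_2 = 4928 − 5039 = −111 kJ
ΔH_1 − ΔH_2 = +287 kJ, so reaction 2 has the more negative ΔH; |ΔH_1 − ΔH_2| = 287 kJ.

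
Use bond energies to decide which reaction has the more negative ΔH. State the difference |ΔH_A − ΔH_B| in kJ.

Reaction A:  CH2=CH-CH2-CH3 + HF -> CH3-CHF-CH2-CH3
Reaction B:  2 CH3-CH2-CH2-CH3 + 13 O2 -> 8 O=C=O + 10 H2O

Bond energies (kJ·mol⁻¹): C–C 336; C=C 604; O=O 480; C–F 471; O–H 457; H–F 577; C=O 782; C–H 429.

Reaction B, by 4761 kJ

Reaction A:
  Bonds broken (reactants):
    C–C: 2 × 336 = 672
    C–H: 8 × 429 = 3432
    C=C: 1 × 604 = 604
    H–F: 1 × 577 = 577
    Σ(broken) = 5285 kJ
  Bonds formed (products):
    C–C: 3 × 336 = 1008
    C–F: 1 × 471 = 471
    C–H: 9 × 429 = 3861
    Σ(formed) = 5340 kJ
  ΔH_A = 5285 − 5340 = −55 kJ
Reaction B:
  Bonds broken (reactants):
    C–C: 6 × 336 = 2016
    C–H: 20 × 429 = 8580
    O=O: 13 × 480 = 6240
    Σ(broken) = 16836 kJ
  Bonds formed (products):
    C=O: 16 × 782 = 12512
    O–H: 20 × 457 = 9140
    Σ(formed) = 21652 kJ
  ΔH_B = 16836 − 21652 = −4816 kJ
ΔH_A − ΔH_B = +4761 kJ, so reaction B has the more negative ΔH; |ΔH_A − ΔH_B| = 4761 kJ.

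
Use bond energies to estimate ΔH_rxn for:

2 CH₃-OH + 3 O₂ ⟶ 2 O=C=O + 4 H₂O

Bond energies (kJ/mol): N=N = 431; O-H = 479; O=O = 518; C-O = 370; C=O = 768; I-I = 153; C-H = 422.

ΔH ≈ −1120 kJ

Bonds broken (reactants):
  C-H: 6 × 422 = 2532
  C-O: 2 × 370 = 740
  O-H: 2 × 479 = 958
  O=O: 3 × 518 = 1554
  Σ(broken) = 5784 kJ
Bonds formed (products):
  C=O: 4 × 768 = 3072
  O-H: 8 × 479 = 3832
  Σ(formed) = 6904 kJ
ΔH = Σ(broken) − Σ(formed) = 5784 − 6904 = −1120 kJ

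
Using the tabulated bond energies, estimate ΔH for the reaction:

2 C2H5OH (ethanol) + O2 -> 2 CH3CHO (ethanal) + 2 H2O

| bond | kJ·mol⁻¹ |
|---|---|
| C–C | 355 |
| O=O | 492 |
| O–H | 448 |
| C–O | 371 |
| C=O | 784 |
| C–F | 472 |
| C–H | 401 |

ΔH ≈ −428 kJ

Bonds broken (reactants):
  C–C: 2 × 355 = 710
  C–H: 10 × 401 = 4010
  C–O: 2 × 371 = 742
  O–H: 2 × 448 = 896
  O=O: 1 × 492 = 492
  Σ(broken) = 6850 kJ
Bonds formed (products):
  C–C: 2 × 355 = 710
  C–H: 8 × 401 = 3208
  C=O: 2 × 784 = 1568
  O–H: 4 × 448 = 1792
  Σ(formed) = 7278 kJ
ΔH = Σ(broken) − Σ(formed) = 6850 − 7278 = −428 kJ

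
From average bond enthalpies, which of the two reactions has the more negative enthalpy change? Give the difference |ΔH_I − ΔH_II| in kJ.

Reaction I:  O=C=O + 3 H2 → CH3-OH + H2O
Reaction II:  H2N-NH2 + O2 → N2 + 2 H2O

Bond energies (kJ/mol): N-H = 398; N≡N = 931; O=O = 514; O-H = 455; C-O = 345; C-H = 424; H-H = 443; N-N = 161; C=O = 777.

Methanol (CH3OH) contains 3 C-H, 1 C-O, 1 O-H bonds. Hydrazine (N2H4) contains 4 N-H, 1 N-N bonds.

Reaction II, by 385 kJ

Reaction I:
  Bonds broken (reactants):
    C=O: 2 × 777 = 1554
    H-H: 3 × 443 = 1329
    Σ(broken) = 2883 kJ
  Bonds formed (products):
    C-H: 3 × 424 = 1272
    C-O: 1 × 345 = 345
    O-H: 3 × 455 = 1365
    Σ(formed) = 2982 kJ
  ΔH_I = 2883 − 2982 = −99 kJ
Reaction II:
  Bonds broken (reactants):
    N-H: 4 × 398 = 1592
    N-N: 1 × 161 = 161
    O=O: 1 × 514 = 514
    Σ(broken) = 2267 kJ
  Bonds formed (products):
    N≡N: 1 × 931 = 931
    O-H: 4 × 455 = 1820
    Σ(formed) = 2751 kJ
  ΔH_II = 2267 − 2751 = −484 kJ
ΔH_I − ΔH_II = +385 kJ, so reaction II has the more negative ΔH; |ΔH_I − ΔH_II| = 385 kJ.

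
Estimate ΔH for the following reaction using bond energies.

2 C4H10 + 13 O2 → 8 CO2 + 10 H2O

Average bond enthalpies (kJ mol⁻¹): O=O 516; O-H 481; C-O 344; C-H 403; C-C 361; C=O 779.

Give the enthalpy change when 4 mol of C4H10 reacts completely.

ΔH = −10300 kJ

Bonds broken (reactants):
  C-C: 6 × 361 = 2166
  C-H: 20 × 403 = 8060
  O=O: 13 × 516 = 6708
  Σ(broken) = 16934 kJ
Bonds formed (products):
  C=O: 16 × 779 = 12464
  O-H: 20 × 481 = 9620
  Σ(formed) = 22084 kJ
ΔH = Σ(broken) − Σ(formed) = 16934 − 22084 = −5150 kJ
For 2× the reaction as written: 2 × (−5150) = −10300 kJ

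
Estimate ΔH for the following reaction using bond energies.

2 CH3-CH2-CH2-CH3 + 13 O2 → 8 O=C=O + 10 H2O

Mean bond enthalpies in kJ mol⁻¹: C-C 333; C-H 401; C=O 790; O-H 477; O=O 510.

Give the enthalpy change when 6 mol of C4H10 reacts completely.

ΔH = −16596 kJ

Bonds broken (reactants):
  C-C: 6 × 333 = 1998
  C-H: 20 × 401 = 8020
  O=O: 13 × 510 = 6630
  Σ(broken) = 16648 kJ
Bonds formed (products):
  C=O: 16 × 790 = 12640
  O-H: 20 × 477 = 9540
  Σ(formed) = 22180 kJ
ΔH = Σ(broken) − Σ(formed) = 16648 − 22180 = −5532 kJ
For 3× the reaction as written: 3 × (−5532) = −16596 kJ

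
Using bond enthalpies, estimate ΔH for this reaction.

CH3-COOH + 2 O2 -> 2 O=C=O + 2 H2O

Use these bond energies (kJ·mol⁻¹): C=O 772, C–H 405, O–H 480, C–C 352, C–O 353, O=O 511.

Bonds broken (reactants):
  C–C: 1 × 352 = 352
  C–H: 3 × 405 = 1215
  C–O: 1 × 353 = 353
  C=O: 1 × 772 = 772
  O–H: 1 × 480 = 480
  O=O: 2 × 511 = 1022
  Σ(broken) = 4194 kJ
Bonds formed (products):
  C=O: 4 × 772 = 3088
  O–H: 4 × 480 = 1920
  Σ(formed) = 5008 kJ
ΔH = Σ(broken) − Σ(formed) = 4194 − 5008 = −814 kJ

ΔH ≈ −814 kJ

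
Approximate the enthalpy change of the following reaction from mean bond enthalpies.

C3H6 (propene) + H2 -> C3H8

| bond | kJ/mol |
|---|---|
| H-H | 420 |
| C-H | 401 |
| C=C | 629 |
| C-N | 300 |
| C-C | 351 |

Bonds broken (reactants):
  C-C: 1 × 351 = 351
  C-H: 6 × 401 = 2406
  C=C: 1 × 629 = 629
  H-H: 1 × 420 = 420
  Σ(broken) = 3806 kJ
Bonds formed (products):
  C-C: 2 × 351 = 702
  C-H: 8 × 401 = 3208
  Σ(formed) = 3910 kJ
ΔH = Σ(broken) − Σ(formed) = 3806 − 3910 = −104 kJ

ΔH ≈ −104 kJ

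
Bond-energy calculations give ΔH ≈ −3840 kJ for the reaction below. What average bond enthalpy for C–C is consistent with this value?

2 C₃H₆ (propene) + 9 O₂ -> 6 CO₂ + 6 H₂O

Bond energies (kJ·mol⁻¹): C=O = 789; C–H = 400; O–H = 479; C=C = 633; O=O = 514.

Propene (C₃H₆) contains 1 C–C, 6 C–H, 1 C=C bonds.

D(C–C) ≈ 342 kJ/mol

Let D be the C–C bond energy.
Σ(broken) = 2×D + 12×400 + 2×633 + 9×514 = 10692 + 2D
Σ(formed) = 12×789 + 12×479 = 15216
ΔH = Σ(broken) − Σ(formed) = (10692 + 2D) − (15216) = −4524 + 2D
Setting this equal to −3840 kJ gives 2D = 684, so D = 342 kJ/mol.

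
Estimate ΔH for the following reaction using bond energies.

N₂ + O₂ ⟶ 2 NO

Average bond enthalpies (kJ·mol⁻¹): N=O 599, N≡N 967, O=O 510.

ΔH ≈ +279 kJ

Bonds broken (reactants):
  N≡N: 1 × 967 = 967
  O=O: 1 × 510 = 510
  Σ(broken) = 1477 kJ
Bonds formed (products):
  N=O: 2 × 599 = 1198
  Σ(formed) = 1198 kJ
ΔH = Σ(broken) − Σ(formed) = 1477 − 1198 = +279 kJ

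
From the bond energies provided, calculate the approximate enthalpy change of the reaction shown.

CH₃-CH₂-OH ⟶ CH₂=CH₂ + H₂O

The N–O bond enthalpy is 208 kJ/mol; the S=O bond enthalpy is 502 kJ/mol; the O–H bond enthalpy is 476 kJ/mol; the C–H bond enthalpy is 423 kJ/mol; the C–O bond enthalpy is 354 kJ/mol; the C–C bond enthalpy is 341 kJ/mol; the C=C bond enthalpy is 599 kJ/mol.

Bonds broken (reactants):
  C–C: 1 × 341 = 341
  C–H: 5 × 423 = 2115
  C–O: 1 × 354 = 354
  O–H: 1 × 476 = 476
  Σ(broken) = 3286 kJ
Bonds formed (products):
  C–H: 4 × 423 = 1692
  C=C: 1 × 599 = 599
  O–H: 2 × 476 = 952
  Σ(formed) = 3243 kJ
ΔH = Σ(broken) − Σ(formed) = 3286 − 3243 = +43 kJ

ΔH ≈ +43 kJ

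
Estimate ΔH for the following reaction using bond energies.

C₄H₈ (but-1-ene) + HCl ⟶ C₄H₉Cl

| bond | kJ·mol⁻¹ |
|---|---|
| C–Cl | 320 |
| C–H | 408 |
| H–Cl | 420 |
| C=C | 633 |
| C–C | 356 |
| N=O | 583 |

ΔH ≈ −31 kJ

Bonds broken (reactants):
  C–C: 2 × 356 = 712
  C–H: 8 × 408 = 3264
  C=C: 1 × 633 = 633
  H–Cl: 1 × 420 = 420
  Σ(broken) = 5029 kJ
Bonds formed (products):
  C–C: 3 × 356 = 1068
  C–Cl: 1 × 320 = 320
  C–H: 9 × 408 = 3672
  Σ(formed) = 5060 kJ
ΔH = Σ(broken) − Σ(formed) = 5029 − 5060 = −31 kJ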